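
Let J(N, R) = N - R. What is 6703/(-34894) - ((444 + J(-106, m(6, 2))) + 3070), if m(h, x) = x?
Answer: -118855667/34894 ≈ -3406.2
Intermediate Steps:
6703/(-34894) - ((444 + J(-106, m(6, 2))) + 3070) = 6703/(-34894) - ((444 + (-106 - 1*2)) + 3070) = 6703*(-1/34894) - ((444 + (-106 - 2)) + 3070) = -6703/34894 - ((444 - 108) + 3070) = -6703/34894 - (336 + 3070) = -6703/34894 - 1*3406 = -6703/34894 - 3406 = -118855667/34894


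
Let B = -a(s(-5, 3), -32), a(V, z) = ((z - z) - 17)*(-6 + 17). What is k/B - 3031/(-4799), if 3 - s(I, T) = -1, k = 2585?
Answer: 1179292/81583 ≈ 14.455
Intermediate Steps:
s(I, T) = 4 (s(I, T) = 3 - 1*(-1) = 3 + 1 = 4)
a(V, z) = -187 (a(V, z) = (0 - 17)*11 = -17*11 = -187)
B = 187 (B = -1*(-187) = 187)
k/B - 3031/(-4799) = 2585/187 - 3031/(-4799) = 2585*(1/187) - 3031*(-1/4799) = 235/17 + 3031/4799 = 1179292/81583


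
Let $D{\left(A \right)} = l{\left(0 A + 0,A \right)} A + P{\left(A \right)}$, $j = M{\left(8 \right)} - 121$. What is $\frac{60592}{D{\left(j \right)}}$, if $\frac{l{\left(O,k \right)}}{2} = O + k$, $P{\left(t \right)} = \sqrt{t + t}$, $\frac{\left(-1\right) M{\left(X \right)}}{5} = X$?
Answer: $\frac{9755312}{8346563} - \frac{4328 i \sqrt{322}}{191970949} \approx 1.1688 - 0.00040456 i$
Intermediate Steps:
$M{\left(X \right)} = - 5 X$
$j = -161$ ($j = \left(-5\right) 8 - 121 = -40 - 121 = -161$)
$P{\left(t \right)} = \sqrt{2} \sqrt{t}$ ($P{\left(t \right)} = \sqrt{2 t} = \sqrt{2} \sqrt{t}$)
$l{\left(O,k \right)} = 2 O + 2 k$ ($l{\left(O,k \right)} = 2 \left(O + k\right) = 2 O + 2 k$)
$D{\left(A \right)} = 2 A^{2} + \sqrt{2} \sqrt{A}$ ($D{\left(A \right)} = \left(2 \left(0 A + 0\right) + 2 A\right) A + \sqrt{2} \sqrt{A} = \left(2 \left(0 + 0\right) + 2 A\right) A + \sqrt{2} \sqrt{A} = \left(2 \cdot 0 + 2 A\right) A + \sqrt{2} \sqrt{A} = \left(0 + 2 A\right) A + \sqrt{2} \sqrt{A} = 2 A A + \sqrt{2} \sqrt{A} = 2 A^{2} + \sqrt{2} \sqrt{A}$)
$\frac{60592}{D{\left(j \right)}} = \frac{60592}{2 \left(-161\right)^{2} + \sqrt{2} \sqrt{-161}} = \frac{60592}{2 \cdot 25921 + \sqrt{2} i \sqrt{161}} = \frac{60592}{51842 + i \sqrt{322}}$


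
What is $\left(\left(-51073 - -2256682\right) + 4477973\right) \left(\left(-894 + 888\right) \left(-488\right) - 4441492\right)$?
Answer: $-29665506456248$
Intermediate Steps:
$\left(\left(-51073 - -2256682\right) + 4477973\right) \left(\left(-894 + 888\right) \left(-488\right) - 4441492\right) = \left(\left(-51073 + 2256682\right) + 4477973\right) \left(\left(-6\right) \left(-488\right) - 4441492\right) = \left(2205609 + 4477973\right) \left(2928 - 4441492\right) = 6683582 \left(-4438564\right) = -29665506456248$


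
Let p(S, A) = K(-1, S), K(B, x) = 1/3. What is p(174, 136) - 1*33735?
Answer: -101204/3 ≈ -33735.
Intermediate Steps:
K(B, x) = ⅓
p(S, A) = ⅓
p(174, 136) - 1*33735 = ⅓ - 1*33735 = ⅓ - 33735 = -101204/3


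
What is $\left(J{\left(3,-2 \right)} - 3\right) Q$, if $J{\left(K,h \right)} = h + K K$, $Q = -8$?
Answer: $-32$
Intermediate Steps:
$J{\left(K,h \right)} = h + K^{2}$
$\left(J{\left(3,-2 \right)} - 3\right) Q = \left(\left(-2 + 3^{2}\right) - 3\right) \left(-8\right) = \left(\left(-2 + 9\right) - 3\right) \left(-8\right) = \left(7 - 3\right) \left(-8\right) = 4 \left(-8\right) = -32$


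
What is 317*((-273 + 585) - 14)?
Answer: 94466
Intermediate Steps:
317*((-273 + 585) - 14) = 317*(312 - 14) = 317*298 = 94466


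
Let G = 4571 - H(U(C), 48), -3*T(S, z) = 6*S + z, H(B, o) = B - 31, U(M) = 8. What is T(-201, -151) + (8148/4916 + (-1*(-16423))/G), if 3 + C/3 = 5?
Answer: 7750282817/16938078 ≈ 457.57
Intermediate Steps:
C = 6 (C = -9 + 3*5 = -9 + 15 = 6)
H(B, o) = -31 + B
T(S, z) = -2*S - z/3 (T(S, z) = -(6*S + z)/3 = -(z + 6*S)/3 = -2*S - z/3)
G = 4594 (G = 4571 - (-31 + 8) = 4571 - 1*(-23) = 4571 + 23 = 4594)
T(-201, -151) + (8148/4916 + (-1*(-16423))/G) = (-2*(-201) - ⅓*(-151)) + (8148/4916 - 1*(-16423)/4594) = (402 + 151/3) + (8148*(1/4916) + 16423*(1/4594)) = 1357/3 + (2037/1229 + 16423/4594) = 1357/3 + 29541845/5646026 = 7750282817/16938078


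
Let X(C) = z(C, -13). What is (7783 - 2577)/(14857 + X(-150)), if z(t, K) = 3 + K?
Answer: 5206/14847 ≈ 0.35064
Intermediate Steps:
X(C) = -10 (X(C) = 3 - 13 = -10)
(7783 - 2577)/(14857 + X(-150)) = (7783 - 2577)/(14857 - 10) = 5206/14847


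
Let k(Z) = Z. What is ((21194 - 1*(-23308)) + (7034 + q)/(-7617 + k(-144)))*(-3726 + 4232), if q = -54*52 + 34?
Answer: 58253378524/2587 ≈ 2.2518e+7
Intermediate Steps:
q = -2774 (q = -2808 + 34 = -2774)
((21194 - 1*(-23308)) + (7034 + q)/(-7617 + k(-144)))*(-3726 + 4232) = ((21194 - 1*(-23308)) + (7034 - 2774)/(-7617 - 144))*(-3726 + 4232) = ((21194 + 23308) + 4260/(-7761))*506 = (44502 + 4260*(-1/7761))*506 = (44502 - 1420/2587)*506 = (115125254/2587)*506 = 58253378524/2587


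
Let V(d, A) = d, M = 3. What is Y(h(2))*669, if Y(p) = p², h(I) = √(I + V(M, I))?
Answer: 3345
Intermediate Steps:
h(I) = √(3 + I) (h(I) = √(I + 3) = √(3 + I))
Y(h(2))*669 = (√(3 + 2))²*669 = (√5)²*669 = 5*669 = 3345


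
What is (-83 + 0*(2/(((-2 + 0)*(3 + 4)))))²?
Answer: 6889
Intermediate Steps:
(-83 + 0*(2/(((-2 + 0)*(3 + 4)))))² = (-83 + 0*(2/((-2*7))))² = (-83 + 0*(2/(-14)))² = (-83 + 0*(2*(-1/14)))² = (-83 + 0*(-⅐))² = (-83 + 0)² = (-83)² = 6889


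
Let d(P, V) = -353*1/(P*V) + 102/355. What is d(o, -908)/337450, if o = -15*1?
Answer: 50557/65264179800 ≈ 7.7465e-7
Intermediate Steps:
o = -15
d(P, V) = 102/355 - 353/(P*V) (d(P, V) = -353/(P*V) + 102*(1/355) = -353/(P*V) + 102/355 = 102/355 - 353/(P*V))
d(o, -908)/337450 = (102/355 - 353/(-15*(-908)))/337450 = (102/355 - 353*(-1/15)*(-1/908))*(1/337450) = (102/355 - 353/13620)*(1/337450) = (50557/193404)*(1/337450) = 50557/65264179800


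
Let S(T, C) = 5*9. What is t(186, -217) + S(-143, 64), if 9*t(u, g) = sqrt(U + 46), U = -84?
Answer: 45 + I*sqrt(38)/9 ≈ 45.0 + 0.68493*I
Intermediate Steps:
S(T, C) = 45
t(u, g) = I*sqrt(38)/9 (t(u, g) = sqrt(-84 + 46)/9 = sqrt(-38)/9 = (I*sqrt(38))/9 = I*sqrt(38)/9)
t(186, -217) + S(-143, 64) = I*sqrt(38)/9 + 45 = 45 + I*sqrt(38)/9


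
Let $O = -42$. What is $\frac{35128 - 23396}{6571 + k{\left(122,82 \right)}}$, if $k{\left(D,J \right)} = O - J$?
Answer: $\frac{1676}{921} \approx 1.8198$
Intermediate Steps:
$k{\left(D,J \right)} = -42 - J$
$\frac{35128 - 23396}{6571 + k{\left(122,82 \right)}} = \frac{35128 - 23396}{6571 - 124} = \frac{11732}{6571 - 124} = \frac{11732}{6447} = 11732 \cdot \frac{1}{6447} = \frac{1676}{921}$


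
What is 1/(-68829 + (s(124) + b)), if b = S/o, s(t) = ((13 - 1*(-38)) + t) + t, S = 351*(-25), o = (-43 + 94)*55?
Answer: -187/12815695 ≈ -1.4591e-5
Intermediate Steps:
o = 2805 (o = 51*55 = 2805)
S = -8775
s(t) = 51 + 2*t (s(t) = ((13 + 38) + t) + t = (51 + t) + t = 51 + 2*t)
b = -585/187 (b = -8775/2805 = -8775*1/2805 = -585/187 ≈ -3.1283)
1/(-68829 + (s(124) + b)) = 1/(-68829 + ((51 + 2*124) - 585/187)) = 1/(-68829 + ((51 + 248) - 585/187)) = 1/(-68829 + (299 - 585/187)) = 1/(-68829 + 55328/187) = 1/(-12815695/187) = -187/12815695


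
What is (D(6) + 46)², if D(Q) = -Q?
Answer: 1600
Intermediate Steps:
(D(6) + 46)² = (-1*6 + 46)² = (-6 + 46)² = 40² = 1600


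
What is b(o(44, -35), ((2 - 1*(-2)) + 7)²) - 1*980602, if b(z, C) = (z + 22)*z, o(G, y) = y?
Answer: -980147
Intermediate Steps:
b(z, C) = z*(22 + z) (b(z, C) = (22 + z)*z = z*(22 + z))
b(o(44, -35), ((2 - 1*(-2)) + 7)²) - 1*980602 = -35*(22 - 35) - 1*980602 = -35*(-13) - 980602 = 455 - 980602 = -980147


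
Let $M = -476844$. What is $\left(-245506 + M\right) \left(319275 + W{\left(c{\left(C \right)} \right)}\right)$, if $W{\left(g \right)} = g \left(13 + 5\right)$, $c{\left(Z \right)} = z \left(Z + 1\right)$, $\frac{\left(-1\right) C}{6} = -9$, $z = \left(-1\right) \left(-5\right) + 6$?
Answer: $-238494687750$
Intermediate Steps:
$z = 11$ ($z = 5 + 6 = 11$)
$C = 54$ ($C = \left(-6\right) \left(-9\right) = 54$)
$c{\left(Z \right)} = 11 + 11 Z$ ($c{\left(Z \right)} = 11 \left(Z + 1\right) = 11 \left(1 + Z\right) = 11 + 11 Z$)
$W{\left(g \right)} = 18 g$ ($W{\left(g \right)} = g 18 = 18 g$)
$\left(-245506 + M\right) \left(319275 + W{\left(c{\left(C \right)} \right)}\right) = \left(-245506 - 476844\right) \left(319275 + 18 \left(11 + 11 \cdot 54\right)\right) = - 722350 \left(319275 + 18 \left(11 + 594\right)\right) = - 722350 \left(319275 + 18 \cdot 605\right) = - 722350 \left(319275 + 10890\right) = \left(-722350\right) 330165 = -238494687750$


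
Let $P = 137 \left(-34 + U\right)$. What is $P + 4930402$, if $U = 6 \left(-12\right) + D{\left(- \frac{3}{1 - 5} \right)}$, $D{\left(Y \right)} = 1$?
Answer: $4916017$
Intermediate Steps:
$U = -71$ ($U = 6 \left(-12\right) + 1 = -72 + 1 = -71$)
$P = -14385$ ($P = 137 \left(-34 - 71\right) = 137 \left(-105\right) = -14385$)
$P + 4930402 = -14385 + 4930402 = 4916017$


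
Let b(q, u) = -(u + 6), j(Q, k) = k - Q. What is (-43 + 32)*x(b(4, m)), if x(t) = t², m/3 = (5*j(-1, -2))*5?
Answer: -52371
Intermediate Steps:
m = -75 (m = 3*((5*(-2 - 1*(-1)))*5) = 3*((5*(-2 + 1))*5) = 3*((5*(-1))*5) = 3*(-5*5) = 3*(-25) = -75)
b(q, u) = -6 - u (b(q, u) = -(6 + u) = -6 - u)
(-43 + 32)*x(b(4, m)) = (-43 + 32)*(-6 - 1*(-75))² = -11*(-6 + 75)² = -11*69² = -11*4761 = -52371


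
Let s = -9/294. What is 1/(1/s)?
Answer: -3/98 ≈ -0.030612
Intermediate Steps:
s = -3/98 (s = (1/294)*(-9) = -3/98 ≈ -0.030612)
1/(1/s) = 1/(1/(-3/98)) = 1/(-98/3) = -3/98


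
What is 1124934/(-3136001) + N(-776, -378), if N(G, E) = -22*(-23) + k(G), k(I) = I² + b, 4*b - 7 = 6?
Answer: 7560081687005/12544004 ≈ 6.0269e+5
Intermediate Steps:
b = 13/4 (b = 7/4 + (¼)*6 = 7/4 + 3/2 = 13/4 ≈ 3.2500)
k(I) = 13/4 + I² (k(I) = I² + 13/4 = 13/4 + I²)
N(G, E) = 2037/4 + G² (N(G, E) = -22*(-23) + (13/4 + G²) = 506 + (13/4 + G²) = 2037/4 + G²)
1124934/(-3136001) + N(-776, -378) = 1124934/(-3136001) + (2037/4 + (-776)²) = 1124934*(-1/3136001) + (2037/4 + 602176) = -1124934/3136001 + 2410741/4 = 7560081687005/12544004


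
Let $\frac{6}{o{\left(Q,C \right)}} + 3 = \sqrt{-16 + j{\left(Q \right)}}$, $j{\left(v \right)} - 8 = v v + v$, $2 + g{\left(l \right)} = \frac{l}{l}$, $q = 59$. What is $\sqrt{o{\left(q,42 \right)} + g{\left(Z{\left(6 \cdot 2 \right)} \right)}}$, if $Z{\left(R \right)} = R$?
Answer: $\frac{\sqrt{9 - 2 \sqrt{883}}}{\sqrt{-3 + 2 \sqrt{883}}} \approx 0.94534 i$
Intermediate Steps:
$g{\left(l \right)} = -1$ ($g{\left(l \right)} = -2 + \frac{l}{l} = -2 + 1 = -1$)
$j{\left(v \right)} = 8 + v + v^{2}$ ($j{\left(v \right)} = 8 + \left(v v + v\right) = 8 + \left(v^{2} + v\right) = 8 + \left(v + v^{2}\right) = 8 + v + v^{2}$)
$o{\left(Q,C \right)} = \frac{6}{-3 + \sqrt{-8 + Q + Q^{2}}}$ ($o{\left(Q,C \right)} = \frac{6}{-3 + \sqrt{-16 + \left(8 + Q + Q^{2}\right)}} = \frac{6}{-3 + \sqrt{-8 + Q + Q^{2}}}$)
$\sqrt{o{\left(q,42 \right)} + g{\left(Z{\left(6 \cdot 2 \right)} \right)}} = \sqrt{\frac{6}{-3 + \sqrt{-8 + 59 + 59^{2}}} - 1} = \sqrt{\frac{6}{-3 + \sqrt{-8 + 59 + 3481}} - 1} = \sqrt{\frac{6}{-3 + \sqrt{3532}} - 1} = \sqrt{\frac{6}{-3 + 2 \sqrt{883}} - 1} = \sqrt{-1 + \frac{6}{-3 + 2 \sqrt{883}}}$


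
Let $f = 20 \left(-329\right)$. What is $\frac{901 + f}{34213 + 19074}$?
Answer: $- \frac{5679}{53287} \approx -0.10657$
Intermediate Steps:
$f = -6580$
$\frac{901 + f}{34213 + 19074} = \frac{901 - 6580}{34213 + 19074} = - \frac{5679}{53287}$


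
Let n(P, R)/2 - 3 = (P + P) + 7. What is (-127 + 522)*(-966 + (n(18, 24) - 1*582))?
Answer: -575120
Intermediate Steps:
n(P, R) = 20 + 4*P (n(P, R) = 6 + 2*((P + P) + 7) = 6 + 2*(2*P + 7) = 6 + 2*(7 + 2*P) = 6 + (14 + 4*P) = 20 + 4*P)
(-127 + 522)*(-966 + (n(18, 24) - 1*582)) = (-127 + 522)*(-966 + ((20 + 4*18) - 1*582)) = 395*(-966 + ((20 + 72) - 582)) = 395*(-966 + (92 - 582)) = 395*(-966 - 490) = 395*(-1456) = -575120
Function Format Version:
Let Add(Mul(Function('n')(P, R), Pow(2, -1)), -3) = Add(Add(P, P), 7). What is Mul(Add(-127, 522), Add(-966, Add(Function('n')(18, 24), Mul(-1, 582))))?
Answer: -575120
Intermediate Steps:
Function('n')(P, R) = Add(20, Mul(4, P)) (Function('n')(P, R) = Add(6, Mul(2, Add(Add(P, P), 7))) = Add(6, Mul(2, Add(Mul(2, P), 7))) = Add(6, Mul(2, Add(7, Mul(2, P)))) = Add(6, Add(14, Mul(4, P))) = Add(20, Mul(4, P)))
Mul(Add(-127, 522), Add(-966, Add(Function('n')(18, 24), Mul(-1, 582)))) = Mul(Add(-127, 522), Add(-966, Add(Add(20, Mul(4, 18)), Mul(-1, 582)))) = Mul(395, Add(-966, Add(Add(20, 72), -582))) = Mul(395, Add(-966, Add(92, -582))) = Mul(395, Add(-966, -490)) = Mul(395, -1456) = -575120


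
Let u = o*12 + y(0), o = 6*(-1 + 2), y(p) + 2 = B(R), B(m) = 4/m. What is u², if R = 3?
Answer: 45796/9 ≈ 5088.4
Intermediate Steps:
y(p) = -⅔ (y(p) = -2 + 4/3 = -⅔)
o = 6 (o = 6*1 = 6)
u = 214/3 (u = 6*12 - ⅔ = 72 - ⅔ = 214/3 ≈ 71.333)
u² = (214/3)² = 45796/9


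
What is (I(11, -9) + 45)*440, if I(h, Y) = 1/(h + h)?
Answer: 19820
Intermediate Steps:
I(h, Y) = 1/(2*h)
(I(11, -9) + 45)*440 = ((½)/11 + 45)*440 = ((½)*(1/11) + 45)*440 = (1/22 + 45)*440 = (991/22)*440 = 19820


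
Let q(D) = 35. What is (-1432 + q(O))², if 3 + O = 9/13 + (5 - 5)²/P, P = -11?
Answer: 1951609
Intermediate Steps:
O = -30/13 (O = -3 + (9/13 + (5 - 5)²/(-11)) = -3 + (9*(1/13) + 0²*(-1/11)) = -3 + (9/13 + 0*(-1/11)) = -3 + (9/13 + 0) = -3 + 9/13 = -30/13 ≈ -2.3077)
(-1432 + q(O))² = (-1432 + 35)² = (-1397)² = 1951609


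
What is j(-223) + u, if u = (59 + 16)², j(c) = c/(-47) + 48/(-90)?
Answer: 3968594/705 ≈ 5629.2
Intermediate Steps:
j(c) = -8/15 - c/47 (j(c) = c*(-1/47) + 48*(-1/90) = -c/47 - 8/15 = -8/15 - c/47)
u = 5625 (u = 75² = 5625)
j(-223) + u = (-8/15 - 1/47*(-223)) + 5625 = (-8/15 + 223/47) + 5625 = 2969/705 + 5625 = 3968594/705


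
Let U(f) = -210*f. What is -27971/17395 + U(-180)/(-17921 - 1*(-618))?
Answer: -1141513213/300985685 ≈ -3.7926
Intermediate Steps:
-27971/17395 + U(-180)/(-17921 - 1*(-618)) = -27971/17395 + (-210*(-180))/(-17921 - 1*(-618)) = -27971*1/17395 + 37800/(-17921 + 618) = -27971/17395 + 37800/(-17303) = -27971/17395 + 37800*(-1/17303) = -27971/17395 - 37800/17303 = -1141513213/300985685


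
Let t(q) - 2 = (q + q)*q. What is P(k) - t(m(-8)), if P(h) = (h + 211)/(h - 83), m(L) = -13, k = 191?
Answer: -6053/18 ≈ -336.28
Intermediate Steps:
t(q) = 2 + 2*q**2 (t(q) = 2 + (q + q)*q = 2 + (2*q)*q = 2 + 2*q**2)
P(h) = (211 + h)/(-83 + h)
P(k) - t(m(-8)) = (211 + 191)/(-83 + 191) - (2 + 2*(-13)**2) = 402/108 - (2 + 2*169) = (1/108)*402 - (2 + 338) = 67/18 - 1*340 = 67/18 - 340 = -6053/18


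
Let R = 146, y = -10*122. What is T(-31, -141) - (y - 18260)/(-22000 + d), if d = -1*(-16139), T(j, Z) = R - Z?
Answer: 1662627/5861 ≈ 283.68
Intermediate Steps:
y = -1220
T(j, Z) = 146 - Z
d = 16139
T(-31, -141) - (y - 18260)/(-22000 + d) = (146 - 1*(-141)) - (-1220 - 18260)/(-22000 + 16139) = (146 + 141) - (-19480)/(-5861) = 287 - (-19480)*(-1)/5861 = 287 - 1*19480/5861 = 287 - 19480/5861 = 1662627/5861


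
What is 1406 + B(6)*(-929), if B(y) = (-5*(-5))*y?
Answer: -137944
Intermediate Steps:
B(y) = 25*y
1406 + B(6)*(-929) = 1406 + (25*6)*(-929) = 1406 + 150*(-929) = 1406 - 139350 = -137944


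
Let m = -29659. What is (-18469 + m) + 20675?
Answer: -27453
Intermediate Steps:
(-18469 + m) + 20675 = (-18469 - 29659) + 20675 = -48128 + 20675 = -27453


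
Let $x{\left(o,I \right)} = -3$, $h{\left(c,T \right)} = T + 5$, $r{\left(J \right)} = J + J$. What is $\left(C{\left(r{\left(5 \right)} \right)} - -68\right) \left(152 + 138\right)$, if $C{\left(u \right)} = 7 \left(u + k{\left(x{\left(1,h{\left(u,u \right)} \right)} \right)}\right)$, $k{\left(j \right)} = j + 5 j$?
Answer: $3480$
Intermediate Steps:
$r{\left(J \right)} = 2 J$
$h{\left(c,T \right)} = 5 + T$
$k{\left(j \right)} = 6 j$
$C{\left(u \right)} = -126 + 7 u$ ($C{\left(u \right)} = 7 \left(u + 6 \left(-3\right)\right) = 7 \left(u - 18\right) = 7 \left(-18 + u\right) = -126 + 7 u$)
$\left(C{\left(r{\left(5 \right)} \right)} - -68\right) \left(152 + 138\right) = \left(\left(-126 + 7 \cdot 2 \cdot 5\right) - -68\right) \left(152 + 138\right) = \left(\left(-126 + 7 \cdot 10\right) + 68\right) 290 = \left(\left(-126 + 70\right) + 68\right) 290 = \left(-56 + 68\right) 290 = 12 \cdot 290 = 3480$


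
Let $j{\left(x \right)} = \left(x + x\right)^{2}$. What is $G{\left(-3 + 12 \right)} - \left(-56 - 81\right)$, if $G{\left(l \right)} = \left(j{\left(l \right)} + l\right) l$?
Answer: $3134$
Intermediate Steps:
$j{\left(x \right)} = 4 x^{2}$ ($j{\left(x \right)} = \left(2 x\right)^{2} = 4 x^{2}$)
$G{\left(l \right)} = l \left(l + 4 l^{2}\right)$ ($G{\left(l \right)} = \left(4 l^{2} + l\right) l = \left(l + 4 l^{2}\right) l = l \left(l + 4 l^{2}\right)$)
$G{\left(-3 + 12 \right)} - \left(-56 - 81\right) = \left(-3 + 12\right)^{2} \left(1 + 4 \left(-3 + 12\right)\right) - \left(-56 - 81\right) = 9^{2} \left(1 + 4 \cdot 9\right) - -137 = 81 \left(1 + 36\right) + 137 = 81 \cdot 37 + 137 = 2997 + 137 = 3134$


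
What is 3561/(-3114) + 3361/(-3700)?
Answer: -3940309/1920300 ≈ -2.0519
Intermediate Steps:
3561/(-3114) + 3361/(-3700) = 3561*(-1/3114) + 3361*(-1/3700) = -1187/1038 - 3361/3700 = -3940309/1920300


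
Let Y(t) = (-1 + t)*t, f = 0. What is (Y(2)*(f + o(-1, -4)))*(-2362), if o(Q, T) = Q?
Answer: 4724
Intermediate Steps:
Y(t) = t*(-1 + t)
(Y(2)*(f + o(-1, -4)))*(-2362) = ((2*(-1 + 2))*(0 - 1))*(-2362) = ((2*1)*(-1))*(-2362) = (2*(-1))*(-2362) = -2*(-2362) = 4724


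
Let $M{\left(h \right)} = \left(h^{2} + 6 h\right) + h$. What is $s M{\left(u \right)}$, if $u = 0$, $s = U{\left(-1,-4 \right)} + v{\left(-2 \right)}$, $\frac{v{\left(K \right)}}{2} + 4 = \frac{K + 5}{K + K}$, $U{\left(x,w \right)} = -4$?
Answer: $0$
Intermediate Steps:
$v{\left(K \right)} = -8 + \frac{5 + K}{K}$ ($v{\left(K \right)} = -8 + 2 \frac{K + 5}{K + K} = -8 + 2 \frac{5 + K}{2 K} = -8 + \frac{5 + K}{K}$)
$s = - \frac{27}{2}$ ($s = -4 - \left(7 - \frac{5}{-2}\right) = -4 + \left(-7 + 5 \left(- \frac{1}{2}\right)\right) = -4 - \frac{19}{2} = - \frac{27}{2} \approx -13.5$)
$M{\left(h \right)} = h^{2} + 7 h$
$s M{\left(u \right)} = - \frac{27 \cdot 0 \left(7 + 0\right)}{2} = - \frac{27 \cdot 0 \cdot 7}{2} = \left(- \frac{27}{2}\right) 0 = 0$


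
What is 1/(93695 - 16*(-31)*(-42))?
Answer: 1/72863 ≈ 1.3724e-5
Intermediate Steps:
1/(93695 - 16*(-31)*(-42)) = 1/(93695 + 496*(-42)) = 1/(93695 - 20832) = 1/72863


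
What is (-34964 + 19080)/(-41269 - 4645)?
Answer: 722/2087 ≈ 0.34595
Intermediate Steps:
(-34964 + 19080)/(-41269 - 4645) = -15884/(-45914) = -15884*(-1/45914) = 722/2087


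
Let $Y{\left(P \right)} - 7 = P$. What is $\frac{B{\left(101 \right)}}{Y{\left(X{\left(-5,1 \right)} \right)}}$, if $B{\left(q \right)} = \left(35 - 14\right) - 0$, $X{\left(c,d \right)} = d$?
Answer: $\frac{21}{8} \approx 2.625$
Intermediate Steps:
$Y{\left(P \right)} = 7 + P$
$B{\left(q \right)} = 21$ ($B{\left(q \right)} = \left(35 - 14\right) + 0 = 21 + 0 = 21$)
$\frac{B{\left(101 \right)}}{Y{\left(X{\left(-5,1 \right)} \right)}} = \frac{21}{7 + 1} = \frac{21}{8}$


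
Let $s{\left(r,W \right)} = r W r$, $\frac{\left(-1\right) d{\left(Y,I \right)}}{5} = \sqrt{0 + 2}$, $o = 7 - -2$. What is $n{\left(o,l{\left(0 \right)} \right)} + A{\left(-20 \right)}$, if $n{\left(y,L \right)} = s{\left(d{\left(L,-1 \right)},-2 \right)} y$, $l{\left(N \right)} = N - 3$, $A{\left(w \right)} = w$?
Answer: $-920$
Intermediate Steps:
$o = 9$ ($o = 7 + 2 = 9$)
$l{\left(N \right)} = -3 + N$
$d{\left(Y,I \right)} = - 5 \sqrt{2}$ ($d{\left(Y,I \right)} = - 5 \sqrt{0 + 2} = - 5 \sqrt{2}$)
$s{\left(r,W \right)} = W r^{2}$ ($s{\left(r,W \right)} = W r r = W r^{2}$)
$n{\left(y,L \right)} = - 100 y$ ($n{\left(y,L \right)} = - 2 \left(- 5 \sqrt{2}\right)^{2} y = \left(-2\right) 50 y = - 100 y$)
$n{\left(o,l{\left(0 \right)} \right)} + A{\left(-20 \right)} = \left(-100\right) 9 - 20 = -900 - 20 = -920$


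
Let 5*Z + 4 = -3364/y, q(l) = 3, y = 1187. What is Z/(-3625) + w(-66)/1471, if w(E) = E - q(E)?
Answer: -1472559123/31647645625 ≈ -0.046530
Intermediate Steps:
w(E) = -3 + E (w(E) = E - 1*3 = E - 3 = -3 + E)
Z = -8112/5935 (Z = -⅘ + (-3364/1187)/5 = -⅘ + (-3364*1/1187)/5 = -⅘ + (⅕)*(-3364/1187) = -⅘ - 3364/5935 = -8112/5935 ≈ -1.3668)
Z/(-3625) + w(-66)/1471 = -8112/5935/(-3625) + (-3 - 66)/1471 = -8112/5935*(-1/3625) - 69*1/1471 = 8112/21514375 - 69/1471 = -1472559123/31647645625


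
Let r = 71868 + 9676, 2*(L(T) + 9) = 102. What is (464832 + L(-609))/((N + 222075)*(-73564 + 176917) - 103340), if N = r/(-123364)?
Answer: 14337179034/707860960983277 ≈ 2.0254e-5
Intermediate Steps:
L(T) = 42 (L(T) = -9 + (1/2)*102 = -9 + 51 = 42)
r = 81544
N = -20386/30841 (N = 81544/(-123364) = 81544*(-1/123364) = -20386/30841 ≈ -0.66100)
(464832 + L(-609))/((N + 222075)*(-73564 + 176917) - 103340) = (464832 + 42)/((-20386/30841 + 222075)*(-73564 + 176917) - 103340) = 464874/((6848994689/30841)*103353 - 103340) = 464874/(707864148092217/30841 - 103340) = 464874/(707860960983277/30841) = 464874*(30841/707860960983277) = 14337179034/707860960983277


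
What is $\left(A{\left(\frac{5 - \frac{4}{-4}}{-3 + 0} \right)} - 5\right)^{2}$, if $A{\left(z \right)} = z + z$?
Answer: $81$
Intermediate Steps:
$A{\left(z \right)} = 2 z$
$\left(A{\left(\frac{5 - \frac{4}{-4}}{-3 + 0} \right)} - 5\right)^{2} = \left(2 \frac{5 - \frac{4}{-4}}{-3 + 0} - 5\right)^{2} = \left(2 \frac{5 - -1}{-3} - 5\right)^{2} = \left(2 \left(5 + 1\right) \left(- \frac{1}{3}\right) - 5\right)^{2} = \left(2 \cdot 6 \left(- \frac{1}{3}\right) - 5\right)^{2} = \left(2 \left(-2\right) - 5\right)^{2} = \left(-4 - 5\right)^{2} = \left(-9\right)^{2} = 81$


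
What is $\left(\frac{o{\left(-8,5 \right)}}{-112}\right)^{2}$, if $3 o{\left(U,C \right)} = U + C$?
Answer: $\frac{1}{12544} \approx 7.9719 \cdot 10^{-5}$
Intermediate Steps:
$o{\left(U,C \right)} = \frac{C}{3} + \frac{U}{3}$ ($o{\left(U,C \right)} = \frac{U + C}{3} = \frac{C + U}{3} = \frac{C}{3} + \frac{U}{3}$)
$\left(\frac{o{\left(-8,5 \right)}}{-112}\right)^{2} = \left(\frac{\frac{1}{3} \cdot 5 + \frac{1}{3} \left(-8\right)}{-112}\right)^{2} = \left(\left(\frac{5}{3} - \frac{8}{3}\right) \left(- \frac{1}{112}\right)\right)^{2} = \left(\left(-1\right) \left(- \frac{1}{112}\right)\right)^{2} = \left(\frac{1}{112}\right)^{2} = \frac{1}{12544}$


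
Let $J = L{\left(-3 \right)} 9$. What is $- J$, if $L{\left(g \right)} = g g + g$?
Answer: $-54$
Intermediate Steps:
$L{\left(g \right)} = g + g^{2}$ ($L{\left(g \right)} = g^{2} + g = g + g^{2}$)
$J = 54$ ($J = - 3 \left(1 - 3\right) 9 = \left(-3\right) \left(-2\right) 9 = 6 \cdot 9 = 54$)
$- J = \left(-1\right) 54 = -54$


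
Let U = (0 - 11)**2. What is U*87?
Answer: 10527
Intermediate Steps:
U = 121 (U = (-11)**2 = 121)
U*87 = 121*87 = 10527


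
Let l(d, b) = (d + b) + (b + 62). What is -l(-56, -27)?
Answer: 48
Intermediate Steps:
l(d, b) = 62 + d + 2*b (l(d, b) = (b + d) + (62 + b) = 62 + d + 2*b)
-l(-56, -27) = -(62 - 56 + 2*(-27)) = -(62 - 56 - 54) = -1*(-48) = 48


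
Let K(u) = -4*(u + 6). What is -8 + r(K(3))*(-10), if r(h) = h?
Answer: 352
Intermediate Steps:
K(u) = -24 - 4*u (K(u) = -4*(6 + u) = -24 - 4*u)
-8 + r(K(3))*(-10) = -8 + (-24 - 4*3)*(-10) = -8 + (-24 - 12)*(-10) = -8 - 36*(-10) = -8 + 360 = 352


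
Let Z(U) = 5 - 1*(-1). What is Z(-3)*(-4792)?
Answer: -28752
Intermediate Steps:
Z(U) = 6 (Z(U) = 5 + 1 = 6)
Z(-3)*(-4792) = 6*(-4792) = -28752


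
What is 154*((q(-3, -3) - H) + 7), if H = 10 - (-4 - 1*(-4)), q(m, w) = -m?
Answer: 0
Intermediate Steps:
H = 10 (H = 10 - (-4 + 4) = 10 - 1*0 = 10 + 0 = 10)
154*((q(-3, -3) - H) + 7) = 154*((-1*(-3) - 1*10) + 7) = 154*((3 - 10) + 7) = 154*(-7 + 7) = 154*0 = 0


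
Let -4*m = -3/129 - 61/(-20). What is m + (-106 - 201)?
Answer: -1058683/3440 ≈ -307.76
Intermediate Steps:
m = -2603/3440 (m = -(-3/129 - 61/(-20))/4 = -(-3*1/129 - 61*(-1/20))/4 = -(-1/43 + 61/20)/4 = -1/4*2603/860 = -2603/3440 ≈ -0.75669)
m + (-106 - 201) = -2603/3440 + (-106 - 201) = -2603/3440 - 307 = -1058683/3440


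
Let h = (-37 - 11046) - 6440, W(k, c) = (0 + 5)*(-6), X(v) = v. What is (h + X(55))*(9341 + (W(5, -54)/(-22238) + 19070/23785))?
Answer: -8631231695109232/52893083 ≈ -1.6318e+8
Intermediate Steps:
W(k, c) = -30 (W(k, c) = 5*(-6) = -30)
h = -17523 (h = -11083 - 6440 = -17523)
(h + X(55))*(9341 + (W(5, -54)/(-22238) + 19070/23785)) = (-17523 + 55)*(9341 + (-30/(-22238) + 19070/23785)) = -17468*(9341 + (-30*(-1/22238) + 19070*(1/23785))) = -17468*(9341 + (15/11119 + 3814/4757)) = -17468*(9341 + 42479221/52893083) = -17468*494116767524/52893083 = -8631231695109232/52893083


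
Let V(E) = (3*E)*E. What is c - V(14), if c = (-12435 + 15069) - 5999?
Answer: -3953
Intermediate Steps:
V(E) = 3*E²
c = -3365 (c = 2634 - 5999 = -3365)
c - V(14) = -3365 - 3*14² = -3365 - 3*196 = -3365 - 1*588 = -3365 - 588 = -3953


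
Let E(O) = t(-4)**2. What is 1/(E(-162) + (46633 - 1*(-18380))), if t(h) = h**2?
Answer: 1/65269 ≈ 1.5321e-5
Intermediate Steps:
E(O) = 256 (E(O) = ((-4)**2)**2 = 16**2 = 256)
1/(E(-162) + (46633 - 1*(-18380))) = 1/(256 + (46633 - 1*(-18380))) = 1/(256 + (46633 + 18380)) = 1/(256 + 65013) = 1/65269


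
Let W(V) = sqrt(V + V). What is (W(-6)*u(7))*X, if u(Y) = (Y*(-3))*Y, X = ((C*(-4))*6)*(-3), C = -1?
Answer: 21168*I*sqrt(3) ≈ 36664.0*I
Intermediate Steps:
W(V) = sqrt(2)*sqrt(V) (W(V) = sqrt(2*V) = sqrt(2)*sqrt(V))
X = -72 (X = (-1*(-4)*6)*(-3) = (4*6)*(-3) = 24*(-3) = -72)
u(Y) = -3*Y**2 (u(Y) = (-3*Y)*Y = -3*Y**2)
(W(-6)*u(7))*X = ((sqrt(2)*sqrt(-6))*(-3*7**2))*(-72) = ((sqrt(2)*(I*sqrt(6)))*(-3*49))*(-72) = ((2*I*sqrt(3))*(-147))*(-72) = -294*I*sqrt(3)*(-72) = 21168*I*sqrt(3)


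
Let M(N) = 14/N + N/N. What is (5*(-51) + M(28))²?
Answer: 257049/4 ≈ 64262.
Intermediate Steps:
M(N) = 1 + 14/N (M(N) = 14/N + 1 = 1 + 14/N)
(5*(-51) + M(28))² = (5*(-51) + (14 + 28)/28)² = (-255 + (1/28)*42)² = (-255 + 3/2)² = (-507/2)² = 257049/4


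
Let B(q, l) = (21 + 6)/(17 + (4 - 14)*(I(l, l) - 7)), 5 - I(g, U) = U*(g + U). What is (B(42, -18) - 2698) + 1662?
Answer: -6751585/6517 ≈ -1036.0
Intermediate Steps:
I(g, U) = 5 - U*(U + g) (I(g, U) = 5 - U*(g + U) = 5 - U*(U + g))
B(q, l) = 27/(37 + 20*l²) (B(q, l) = (21 + 6)/(17 + (4 - 14)*((5 - l² - l*l) - 7)) = 27/(17 - 10*((5 - l² - l²) - 7)) = 27/(17 - 10*((5 - 2*l²) - 7)) = 27/(17 - 10*(-2 - 2*l²)) = 27/(17 + (20 + 20*l²)) = 27/(37 + 20*l²))
(B(42, -18) - 2698) + 1662 = (27/(37 + 20*(-18)²) - 2698) + 1662 = (27/(37 + 20*324) - 2698) + 1662 = (27/(37 + 6480) - 2698) + 1662 = (27/6517 - 2698) + 1662 = -17582839/6517 + 1662 = -6751585/6517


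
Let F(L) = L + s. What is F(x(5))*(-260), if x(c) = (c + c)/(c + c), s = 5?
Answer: -1560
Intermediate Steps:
x(c) = 1 (x(c) = (2*c)/((2*c)) = (2*c)*(1/(2*c)) = 1)
F(L) = 5 + L (F(L) = L + 5 = 5 + L)
F(x(5))*(-260) = (5 + 1)*(-260) = 6*(-260) = -1560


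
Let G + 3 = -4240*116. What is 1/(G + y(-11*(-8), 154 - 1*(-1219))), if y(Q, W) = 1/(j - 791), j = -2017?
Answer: -2808/1381095145 ≈ -2.0332e-6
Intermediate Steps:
G = -491843 (G = -3 - 4240*116 = -3 - 491840 = -491843)
y(Q, W) = -1/2808 (y(Q, W) = 1/(-2017 - 791) = 1/(-2808) = -1/2808)
1/(G + y(-11*(-8), 154 - 1*(-1219))) = 1/(-491843 - 1/2808) = 1/(-1381095145/2808) = -2808/1381095145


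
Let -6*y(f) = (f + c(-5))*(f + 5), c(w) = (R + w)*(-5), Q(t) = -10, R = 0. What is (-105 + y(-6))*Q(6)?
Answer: 3055/3 ≈ 1018.3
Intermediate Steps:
c(w) = -5*w (c(w) = (0 + w)*(-5) = w*(-5) = -5*w)
y(f) = -(5 + f)*(25 + f)/6 (y(f) = -(f - 5*(-5))*(f + 5)/6 = -(f + 25)*(5 + f)/6 = -(25 + f)*(5 + f)/6 = -(5 + f)*(25 + f)/6)
(-105 + y(-6))*Q(6) = (-105 + (-125/6 - 5*(-6) - ⅙*(-6)²))*(-10) = (-105 + (-125/6 + 30 - ⅙*36))*(-10) = (-105 + (-125/6 + 30 - 6))*(-10) = (-105 + 19/6)*(-10) = -611/6*(-10) = 3055/3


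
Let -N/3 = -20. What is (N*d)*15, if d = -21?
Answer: -18900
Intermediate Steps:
N = 60 (N = -3*(-20) = 60)
(N*d)*15 = (60*(-21))*15 = -1260*15 = -18900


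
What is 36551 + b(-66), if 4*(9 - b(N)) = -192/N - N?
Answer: 803941/22 ≈ 36543.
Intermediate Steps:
b(N) = 9 + 48/N + N/4 (b(N) = 9 - (-192/N - N)/4 = 9 - (-N - 192/N)/4 = 9 + (48/N + N/4) = 9 + 48/N + N/4)
36551 + b(-66) = 36551 + (9 + 48/(-66) + (¼)*(-66)) = 36551 + (9 + 48*(-1/66) - 33/2) = 36551 + (9 - 8/11 - 33/2) = 36551 - 181/22 = 803941/22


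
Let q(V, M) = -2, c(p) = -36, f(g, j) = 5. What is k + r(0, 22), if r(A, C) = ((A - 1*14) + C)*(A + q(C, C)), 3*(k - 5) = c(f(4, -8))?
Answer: -23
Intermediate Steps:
k = -7 (k = 5 + (1/3)*(-36) = 5 - 12 = -7)
r(A, C) = (-2 + A)*(-14 + A + C) (r(A, C) = ((A - 1*14) + C)*(A - 2) = ((A - 14) + C)*(-2 + A) = ((-14 + A) + C)*(-2 + A) = (-14 + A + C)*(-2 + A) = (-2 + A)*(-14 + A + C))
k + r(0, 22) = -7 + (28 + 0**2 - 16*0 - 2*22 + 0*22) = -7 + (28 + 0 + 0 - 44 + 0) = -7 - 16 = -23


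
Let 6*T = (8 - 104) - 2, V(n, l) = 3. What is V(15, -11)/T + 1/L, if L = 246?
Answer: -2165/12054 ≈ -0.17961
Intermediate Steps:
T = -49/3 (T = ((8 - 104) - 2)/6 = (-96 - 2)/6 = (⅙)*(-98) = -49/3 ≈ -16.333)
V(15, -11)/T + 1/L = 3/(-49/3) + 1/246 = 3*(-3/49) + 1*(1/246) = -9/49 + 1/246 = -2165/12054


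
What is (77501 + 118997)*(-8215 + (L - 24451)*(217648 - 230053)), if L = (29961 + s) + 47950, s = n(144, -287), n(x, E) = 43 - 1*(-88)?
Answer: -130632768395860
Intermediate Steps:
n(x, E) = 131 (n(x, E) = 43 + 88 = 131)
s = 131
L = 78042 (L = (29961 + 131) + 47950 = 30092 + 47950 = 78042)
(77501 + 118997)*(-8215 + (L - 24451)*(217648 - 230053)) = (77501 + 118997)*(-8215 + (78042 - 24451)*(217648 - 230053)) = 196498*(-8215 + 53591*(-12405)) = 196498*(-8215 - 664796355) = 196498*(-664804570) = -130632768395860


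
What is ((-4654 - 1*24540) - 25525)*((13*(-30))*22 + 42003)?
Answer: -1828873137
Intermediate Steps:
((-4654 - 1*24540) - 25525)*((13*(-30))*22 + 42003) = ((-4654 - 24540) - 25525)*(-390*22 + 42003) = (-29194 - 25525)*(-8580 + 42003) = -54719*33423 = -1828873137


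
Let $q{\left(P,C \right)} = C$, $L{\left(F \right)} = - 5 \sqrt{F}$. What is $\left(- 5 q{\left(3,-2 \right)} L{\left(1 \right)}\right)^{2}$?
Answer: $2500$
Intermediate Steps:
$\left(- 5 q{\left(3,-2 \right)} L{\left(1 \right)}\right)^{2} = \left(\left(-5\right) \left(-2\right) \left(- 5 \sqrt{1}\right)\right)^{2} = \left(10 \left(\left(-5\right) 1\right)\right)^{2} = \left(10 \left(-5\right)\right)^{2} = \left(-50\right)^{2} = 2500$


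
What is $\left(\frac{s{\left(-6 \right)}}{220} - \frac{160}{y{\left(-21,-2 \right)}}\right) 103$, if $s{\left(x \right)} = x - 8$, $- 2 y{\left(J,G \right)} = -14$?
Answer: $- \frac{1817847}{770} \approx -2360.8$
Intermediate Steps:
$y{\left(J,G \right)} = 7$ ($y{\left(J,G \right)} = \left(- \frac{1}{2}\right) \left(-14\right) = 7$)
$s{\left(x \right)} = -8 + x$ ($s{\left(x \right)} = x - 8 = -8 + x$)
$\left(\frac{s{\left(-6 \right)}}{220} - \frac{160}{y{\left(-21,-2 \right)}}\right) 103 = \left(\frac{-8 - 6}{220} - \frac{160}{7}\right) 103 = \left(\left(-14\right) \frac{1}{220} - \frac{160}{7}\right) 103 = \left(- \frac{7}{110} - \frac{160}{7}\right) 103 = \left(- \frac{17649}{770}\right) 103 = - \frac{1817847}{770}$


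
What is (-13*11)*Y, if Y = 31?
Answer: -4433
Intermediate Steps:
(-13*11)*Y = -13*11*31 = -143*31 = -4433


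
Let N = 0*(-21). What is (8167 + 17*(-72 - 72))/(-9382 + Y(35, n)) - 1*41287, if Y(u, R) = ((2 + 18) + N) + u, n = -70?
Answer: -385089568/9327 ≈ -41288.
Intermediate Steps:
N = 0
Y(u, R) = 20 + u (Y(u, R) = ((2 + 18) + 0) + u = (20 + 0) + u = 20 + u)
(8167 + 17*(-72 - 72))/(-9382 + Y(35, n)) - 1*41287 = (8167 + 17*(-72 - 72))/(-9382 + (20 + 35)) - 1*41287 = (8167 + 17*(-144))/(-9382 + 55) - 41287 = (8167 - 2448)/(-9327) - 41287 = 5719*(-1/9327) - 41287 = -5719/9327 - 41287 = -385089568/9327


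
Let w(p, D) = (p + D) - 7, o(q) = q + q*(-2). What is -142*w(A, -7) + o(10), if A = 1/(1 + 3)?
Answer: 3885/2 ≈ 1942.5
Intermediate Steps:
o(q) = -q (o(q) = q - 2*q = -q)
A = ¼ (A = 1/4 = ¼ ≈ 0.25000)
w(p, D) = -7 + D + p (w(p, D) = (D + p) - 7 = -7 + D + p)
-142*w(A, -7) + o(10) = -142*(-7 - 7 + ¼) - 1*10 = -142*(-55/4) - 10 = 3905/2 - 10 = 3885/2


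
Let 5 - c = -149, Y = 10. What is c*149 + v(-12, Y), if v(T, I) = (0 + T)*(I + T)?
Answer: 22970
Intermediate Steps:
v(T, I) = T*(I + T)
c = 154 (c = 5 - 1*(-149) = 5 + 149 = 154)
c*149 + v(-12, Y) = 154*149 - 12*(10 - 12) = 22946 - 12*(-2) = 22946 + 24 = 22970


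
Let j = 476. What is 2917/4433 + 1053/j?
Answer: 6056441/2110108 ≈ 2.8702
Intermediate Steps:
2917/4433 + 1053/j = 2917/4433 + 1053/476 = 6056441/2110108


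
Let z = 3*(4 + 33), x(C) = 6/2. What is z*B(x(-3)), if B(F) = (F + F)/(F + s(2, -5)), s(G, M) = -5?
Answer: -333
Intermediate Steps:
x(C) = 3 (x(C) = 6*(½) = 3)
z = 111 (z = 3*37 = 111)
B(F) = 2*F/(-5 + F) (B(F) = (F + F)/(F - 5) = (2*F)/(-5 + F) = 2*F/(-5 + F))
z*B(x(-3)) = 111*(2*3/(-5 + 3)) = 111*(2*3/(-2)) = 111*(2*3*(-½)) = 111*(-3) = -333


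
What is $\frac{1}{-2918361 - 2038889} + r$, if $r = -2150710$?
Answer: $- \frac{10661607147501}{4957250} \approx -2.1507 \cdot 10^{6}$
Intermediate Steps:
$\frac{1}{-2918361 - 2038889} + r = \frac{1}{-2918361 - 2038889} - 2150710 = \frac{1}{-4957250} - 2150710 = - \frac{1}{4957250} - 2150710 = - \frac{10661607147501}{4957250}$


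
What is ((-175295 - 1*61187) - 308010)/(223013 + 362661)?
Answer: -272246/292837 ≈ -0.92968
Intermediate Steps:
((-175295 - 1*61187) - 308010)/(223013 + 362661) = ((-175295 - 61187) - 308010)/585674 = (-236482 - 308010)*(1/585674) = -544492*1/585674 = -272246/292837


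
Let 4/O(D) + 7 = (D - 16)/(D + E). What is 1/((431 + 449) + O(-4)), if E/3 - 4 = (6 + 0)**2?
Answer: 52/45731 ≈ 0.0011371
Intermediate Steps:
E = 120 (E = 12 + 3*(6 + 0)**2 = 12 + 3*6**2 = 12 + 3*36 = 12 + 108 = 120)
O(D) = 4/(-7 + (-16 + D)/(120 + D)) (O(D) = 4/(-7 + (D - 16)/(D + 120)) = 4/(-7 + (-16 + D)/(120 + D)))
1/((431 + 449) + O(-4)) = 1/((431 + 449) + 2*(-120 - 1*(-4))/(428 + 3*(-4))) = 1/(880 + 2*(-120 + 4)/(428 - 12)) = 1/(880 + 2*(-116)/416) = 1/(880 + 2*(1/416)*(-116)) = 1/(880 - 29/52) = 1/(45731/52) = 52/45731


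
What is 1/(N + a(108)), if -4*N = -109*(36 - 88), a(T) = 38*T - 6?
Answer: 1/2681 ≈ 0.00037300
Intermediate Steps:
a(T) = -6 + 38*T
N = -1417 (N = -(-109)*(36 - 88)/4 = -(-109)*(-52)/4 = -1/4*5668 = -1417)
1/(N + a(108)) = 1/(-1417 + (-6 + 38*108)) = 1/(-1417 + (-6 + 4104)) = 1/(-1417 + 4098) = 1/2681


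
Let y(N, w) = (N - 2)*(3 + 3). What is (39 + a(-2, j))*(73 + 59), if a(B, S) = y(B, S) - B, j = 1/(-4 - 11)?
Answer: 2244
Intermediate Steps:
j = -1/15 (j = 1/(-15) = -1/15 ≈ -0.066667)
y(N, w) = -12 + 6*N (y(N, w) = (-2 + N)*6 = -12 + 6*N)
a(B, S) = -12 + 5*B (a(B, S) = (-12 + 6*B) - B = -12 + 5*B)
(39 + a(-2, j))*(73 + 59) = (39 + (-12 + 5*(-2)))*(73 + 59) = (39 + (-12 - 10))*132 = (39 - 22)*132 = 17*132 = 2244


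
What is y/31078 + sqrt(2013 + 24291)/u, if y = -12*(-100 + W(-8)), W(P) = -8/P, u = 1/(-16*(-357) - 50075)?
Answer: 594/15539 - 354904*sqrt(411) ≈ -7.1950e+6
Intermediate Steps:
u = -1/44363 (u = 1/(5712 - 50075) = 1/(-44363) = -1/44363 ≈ -2.2541e-5)
y = 1188 (y = -12*(-100 - 8/(-8)) = -12*(-100 - 8*(-1/8)) = -12*(-100 + 1) = -12*(-99) = 1188)
y/31078 + sqrt(2013 + 24291)/u = 1188/31078 + sqrt(2013 + 24291)/(-1/44363) = 1188*(1/31078) + sqrt(26304)*(-44363) = 594/15539 + (8*sqrt(411))*(-44363) = 594/15539 - 354904*sqrt(411)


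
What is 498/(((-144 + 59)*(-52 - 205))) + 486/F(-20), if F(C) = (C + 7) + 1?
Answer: -1768449/43690 ≈ -40.477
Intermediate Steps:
F(C) = 8 + C (F(C) = (7 + C) + 1 = 8 + C)
498/(((-144 + 59)*(-52 - 205))) + 486/F(-20) = 498/(((-144 + 59)*(-52 - 205))) + 486/(8 - 20) = 498/((-85*(-257))) + 486/(-12) = 498/21845 + 486*(-1/12) = 498*(1/21845) - 81/2 = 498/21845 - 81/2 = -1768449/43690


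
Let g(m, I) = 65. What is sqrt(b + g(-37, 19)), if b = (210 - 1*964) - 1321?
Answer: I*sqrt(2010) ≈ 44.833*I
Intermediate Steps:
b = -2075 (b = (210 - 964) - 1321 = -754 - 1321 = -2075)
sqrt(b + g(-37, 19)) = sqrt(-2075 + 65) = sqrt(-2010) = I*sqrt(2010)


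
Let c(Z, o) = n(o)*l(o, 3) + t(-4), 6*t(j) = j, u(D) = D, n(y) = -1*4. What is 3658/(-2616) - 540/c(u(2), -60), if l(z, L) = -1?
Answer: -213725/1308 ≈ -163.40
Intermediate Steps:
n(y) = -4
t(j) = j/6
c(Z, o) = 10/3 (c(Z, o) = -4*(-1) + (1/6)*(-4) = 4 - 2/3 = 10/3)
3658/(-2616) - 540/c(u(2), -60) = 3658/(-2616) - 540/10/3 = 3658*(-1/2616) - 540*3/10 = -1829/1308 - 162 = -213725/1308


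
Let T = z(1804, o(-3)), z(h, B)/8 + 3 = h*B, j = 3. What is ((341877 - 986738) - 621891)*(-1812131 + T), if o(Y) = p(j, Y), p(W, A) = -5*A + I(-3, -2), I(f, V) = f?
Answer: 2076169792192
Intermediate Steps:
p(W, A) = -3 - 5*A (p(W, A) = -5*A - 3 = -3 - 5*A)
o(Y) = -3 - 5*Y
z(h, B) = -24 + 8*B*h (z(h, B) = -24 + 8*(h*B) = -24 + 8*(B*h) = -24 + 8*B*h)
T = 173160 (T = -24 + 8*(-3 - 5*(-3))*1804 = -24 + 8*(-3 + 15)*1804 = -24 + 8*12*1804 = -24 + 173184 = 173160)
((341877 - 986738) - 621891)*(-1812131 + T) = ((341877 - 986738) - 621891)*(-1812131 + 173160) = (-644861 - 621891)*(-1638971) = -1266752*(-1638971) = 2076169792192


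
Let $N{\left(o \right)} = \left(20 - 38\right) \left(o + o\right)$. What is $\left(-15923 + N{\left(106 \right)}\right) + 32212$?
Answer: $12473$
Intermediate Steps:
$N{\left(o \right)} = - 36 o$ ($N{\left(o \right)} = - 18 \cdot 2 o = - 36 o$)
$\left(-15923 + N{\left(106 \right)}\right) + 32212 = \left(-15923 - 3816\right) + 32212 = -19739 + 32212 = 12473$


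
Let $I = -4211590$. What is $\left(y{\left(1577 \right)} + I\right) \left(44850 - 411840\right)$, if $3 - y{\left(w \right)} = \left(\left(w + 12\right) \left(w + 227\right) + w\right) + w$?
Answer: $2598765186030$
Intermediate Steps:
$y{\left(w \right)} = 3 - 2 w - \left(12 + w\right) \left(227 + w\right)$ ($y{\left(w \right)} = 3 - \left(\left(\left(w + 12\right) \left(w + 227\right) + w\right) + w\right) = 3 - \left(\left(\left(12 + w\right) \left(227 + w\right) + w\right) + w\right) = 3 - \left(\left(w + \left(12 + w\right) \left(227 + w\right)\right) + w\right) = 3 - \left(2 w + \left(12 + w\right) \left(227 + w\right)\right) = 3 - 2 w - \left(12 + w\right) \left(227 + w\right)$)
$\left(y{\left(1577 \right)} + I\right) \left(44850 - 411840\right) = \left(\left(-2721 - 1577^{2} - 380057\right) - 4211590\right) \left(44850 - 411840\right) = \left(\left(-2721 - 2486929 - 380057\right) - 4211590\right) \left(-366990\right) = \left(-2869707 - 4211590\right) \left(-366990\right) = \left(-7081297\right) \left(-366990\right) = 2598765186030$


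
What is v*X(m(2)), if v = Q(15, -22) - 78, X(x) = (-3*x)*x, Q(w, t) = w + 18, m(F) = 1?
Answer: 135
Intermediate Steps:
Q(w, t) = 18 + w
X(x) = -3*x²
v = -45 (v = (18 + 15) - 78 = 33 - 78 = -45)
v*X(m(2)) = -(-135)*1² = -(-135) = -45*(-3) = 135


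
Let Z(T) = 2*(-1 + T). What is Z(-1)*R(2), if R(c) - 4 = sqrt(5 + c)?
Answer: -16 - 4*sqrt(7) ≈ -26.583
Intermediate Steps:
Z(T) = -2 + 2*T
R(c) = 4 + sqrt(5 + c)
Z(-1)*R(2) = (-2 + 2*(-1))*(4 + sqrt(5 + 2)) = (-2 - 2)*(4 + sqrt(7)) = -4*(4 + sqrt(7)) = -16 - 4*sqrt(7)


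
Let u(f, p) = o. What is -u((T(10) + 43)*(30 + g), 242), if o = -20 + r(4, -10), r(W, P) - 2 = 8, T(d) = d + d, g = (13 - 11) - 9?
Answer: 10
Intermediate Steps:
g = -7 (g = 2 - 9 = -7)
T(d) = 2*d
r(W, P) = 10 (r(W, P) = 2 + 8 = 10)
o = -10 (o = -20 + 10 = -10)
u(f, p) = -10
-u((T(10) + 43)*(30 + g), 242) = -1*(-10) = 10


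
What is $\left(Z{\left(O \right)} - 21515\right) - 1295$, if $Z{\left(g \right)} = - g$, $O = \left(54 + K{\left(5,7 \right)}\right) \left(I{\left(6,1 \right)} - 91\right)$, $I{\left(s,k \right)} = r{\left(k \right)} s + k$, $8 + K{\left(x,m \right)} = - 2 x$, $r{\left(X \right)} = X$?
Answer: $-19786$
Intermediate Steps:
$K{\left(x,m \right)} = -8 - 2 x$
$I{\left(s,k \right)} = k + k s$ ($I{\left(s,k \right)} = k s + k = k + k s$)
$O = -3024$ ($O = \left(54 - 18\right) \left(1 \left(1 + 6\right) - 91\right) = \left(54 - 18\right) \left(1 \cdot 7 - 91\right) = \left(54 - 18\right) \left(7 - 91\right) = 36 \left(-84\right) = -3024$)
$\left(Z{\left(O \right)} - 21515\right) - 1295 = \left(\left(-1\right) \left(-3024\right) - 21515\right) - 1295 = \left(3024 - 21515\right) - 1295 = -18491 - 1295 = -19786$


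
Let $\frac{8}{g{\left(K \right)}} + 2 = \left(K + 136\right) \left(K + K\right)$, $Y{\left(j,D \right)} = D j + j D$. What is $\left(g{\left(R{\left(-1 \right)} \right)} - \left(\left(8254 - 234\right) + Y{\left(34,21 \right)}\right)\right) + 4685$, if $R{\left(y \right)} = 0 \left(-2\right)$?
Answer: $-4767$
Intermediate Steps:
$Y{\left(j,D \right)} = 2 D j$ ($Y{\left(j,D \right)} = D j + D j = 2 D j$)
$R{\left(y \right)} = 0$
$g{\left(K \right)} = \frac{8}{-2 + 2 K \left(136 + K\right)}$ ($g{\left(K \right)} = \frac{8}{-2 + \left(K + 136\right) \left(K + K\right)} = \frac{8}{-2 + \left(136 + K\right) 2 K} = \frac{8}{-2 + 2 K \left(136 + K\right)}$)
$\left(g{\left(R{\left(-1 \right)} \right)} - \left(\left(8254 - 234\right) + Y{\left(34,21 \right)}\right)\right) + 4685 = \left(\frac{4}{-1 + 0^{2} + 136 \cdot 0} - \left(\left(8254 - 234\right) + 2 \cdot 21 \cdot 34\right)\right) + 4685 = \left(\frac{4}{-1 + 0 + 0} - \left(8020 + 1428\right)\right) + 4685 = \left(\frac{4}{-1} - 9448\right) + 4685 = \left(4 \left(-1\right) - 9448\right) + 4685 = \left(-4 - 9448\right) + 4685 = -9452 + 4685 = -4767$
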